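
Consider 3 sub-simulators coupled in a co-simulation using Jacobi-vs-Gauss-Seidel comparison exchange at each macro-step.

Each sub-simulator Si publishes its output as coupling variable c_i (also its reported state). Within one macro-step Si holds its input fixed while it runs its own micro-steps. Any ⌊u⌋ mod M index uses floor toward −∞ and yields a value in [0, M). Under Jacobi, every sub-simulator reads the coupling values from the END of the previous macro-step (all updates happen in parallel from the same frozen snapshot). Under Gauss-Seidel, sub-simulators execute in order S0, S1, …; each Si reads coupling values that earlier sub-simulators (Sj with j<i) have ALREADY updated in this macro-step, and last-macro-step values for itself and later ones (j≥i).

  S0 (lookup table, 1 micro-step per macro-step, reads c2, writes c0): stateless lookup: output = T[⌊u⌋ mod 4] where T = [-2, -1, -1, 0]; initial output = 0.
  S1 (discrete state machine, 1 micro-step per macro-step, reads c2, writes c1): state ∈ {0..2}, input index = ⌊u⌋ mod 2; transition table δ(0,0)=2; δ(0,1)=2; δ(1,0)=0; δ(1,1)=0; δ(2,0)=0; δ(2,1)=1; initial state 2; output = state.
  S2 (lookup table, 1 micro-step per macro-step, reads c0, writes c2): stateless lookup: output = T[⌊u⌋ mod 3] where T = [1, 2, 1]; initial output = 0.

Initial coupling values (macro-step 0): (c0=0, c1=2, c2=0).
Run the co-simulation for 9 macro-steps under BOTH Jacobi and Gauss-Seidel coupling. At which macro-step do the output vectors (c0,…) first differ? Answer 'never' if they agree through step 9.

[Jacobi] macro 1: S0 reads c2=0 → after 1×micro: -2; S1 reads c2=0 → after 1×micro: 0; S2 reads c0=0 → after 1×micro: 1 ⇒ (c0=-2, c1=0, c2=1)
[Jacobi] macro 2: S0 reads c2=1 → after 1×micro: -1; S1 reads c2=1 → after 1×micro: 2; S2 reads c0=-2 → after 1×micro: 2 ⇒ (c0=-1, c1=2, c2=2)
[Jacobi] macro 3: S0 reads c2=2 → after 1×micro: -1; S1 reads c2=2 → after 1×micro: 0; S2 reads c0=-1 → after 1×micro: 1 ⇒ (c0=-1, c1=0, c2=1)
[Jacobi] macro 4: S0 reads c2=1 → after 1×micro: -1; S1 reads c2=1 → after 1×micro: 2; S2 reads c0=-1 → after 1×micro: 1 ⇒ (c0=-1, c1=2, c2=1)
[Jacobi] macro 5: S0 reads c2=1 → after 1×micro: -1; S1 reads c2=1 → after 1×micro: 1; S2 reads c0=-1 → after 1×micro: 1 ⇒ (c0=-1, c1=1, c2=1)
[Jacobi] macro 6: S0 reads c2=1 → after 1×micro: -1; S1 reads c2=1 → after 1×micro: 0; S2 reads c0=-1 → after 1×micro: 1 ⇒ (c0=-1, c1=0, c2=1)
[Jacobi] macro 7: S0 reads c2=1 → after 1×micro: -1; S1 reads c2=1 → after 1×micro: 2; S2 reads c0=-1 → after 1×micro: 1 ⇒ (c0=-1, c1=2, c2=1)
[Jacobi] macro 8: S0 reads c2=1 → after 1×micro: -1; S1 reads c2=1 → after 1×micro: 1; S2 reads c0=-1 → after 1×micro: 1 ⇒ (c0=-1, c1=1, c2=1)
[Jacobi] macro 9: S0 reads c2=1 → after 1×micro: -1; S1 reads c2=1 → after 1×micro: 0; S2 reads c0=-1 → after 1×micro: 1 ⇒ (c0=-1, c1=0, c2=1)
[Gauss-Seidel] macro 1: S0 reads c2=0 → after 1×micro: -2; S1 reads c2=0 → after 1×micro: 0; S2 reads c0=-2 → after 1×micro: 2 ⇒ (c0=-2, c1=0, c2=2)
[Gauss-Seidel] macro 2: S0 reads c2=2 → after 1×micro: -1; S1 reads c2=2 → after 1×micro: 2; S2 reads c0=-1 → after 1×micro: 1 ⇒ (c0=-1, c1=2, c2=1)
[Gauss-Seidel] macro 3: S0 reads c2=1 → after 1×micro: -1; S1 reads c2=1 → after 1×micro: 1; S2 reads c0=-1 → after 1×micro: 1 ⇒ (c0=-1, c1=1, c2=1)
[Gauss-Seidel] macro 4: S0 reads c2=1 → after 1×micro: -1; S1 reads c2=1 → after 1×micro: 0; S2 reads c0=-1 → after 1×micro: 1 ⇒ (c0=-1, c1=0, c2=1)
[Gauss-Seidel] macro 5: S0 reads c2=1 → after 1×micro: -1; S1 reads c2=1 → after 1×micro: 2; S2 reads c0=-1 → after 1×micro: 1 ⇒ (c0=-1, c1=2, c2=1)
[Gauss-Seidel] macro 6: S0 reads c2=1 → after 1×micro: -1; S1 reads c2=1 → after 1×micro: 1; S2 reads c0=-1 → after 1×micro: 1 ⇒ (c0=-1, c1=1, c2=1)
[Gauss-Seidel] macro 7: S0 reads c2=1 → after 1×micro: -1; S1 reads c2=1 → after 1×micro: 0; S2 reads c0=-1 → after 1×micro: 1 ⇒ (c0=-1, c1=0, c2=1)
[Gauss-Seidel] macro 8: S0 reads c2=1 → after 1×micro: -1; S1 reads c2=1 → after 1×micro: 2; S2 reads c0=-1 → after 1×micro: 1 ⇒ (c0=-1, c1=2, c2=1)
[Gauss-Seidel] macro 9: S0 reads c2=1 → after 1×micro: -1; S1 reads c2=1 → after 1×micro: 1; S2 reads c0=-1 → after 1×micro: 1 ⇒ (c0=-1, c1=1, c2=1)

first divergence at macro-step: 1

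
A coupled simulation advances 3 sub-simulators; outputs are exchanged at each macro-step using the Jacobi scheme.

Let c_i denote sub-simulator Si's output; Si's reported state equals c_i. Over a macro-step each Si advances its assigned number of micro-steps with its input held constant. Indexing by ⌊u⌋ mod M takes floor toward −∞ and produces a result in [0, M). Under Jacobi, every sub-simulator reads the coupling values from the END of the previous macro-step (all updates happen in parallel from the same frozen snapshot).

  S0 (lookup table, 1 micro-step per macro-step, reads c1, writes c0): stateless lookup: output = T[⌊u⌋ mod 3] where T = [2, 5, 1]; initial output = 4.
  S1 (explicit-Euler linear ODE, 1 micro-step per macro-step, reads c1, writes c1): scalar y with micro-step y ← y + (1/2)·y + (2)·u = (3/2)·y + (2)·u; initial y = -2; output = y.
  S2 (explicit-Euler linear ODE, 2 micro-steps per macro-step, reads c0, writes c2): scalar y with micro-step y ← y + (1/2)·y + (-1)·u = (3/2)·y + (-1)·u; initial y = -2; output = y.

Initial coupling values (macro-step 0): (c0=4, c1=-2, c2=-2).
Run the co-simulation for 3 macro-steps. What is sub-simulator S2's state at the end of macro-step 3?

macro 1: S0 reads c1=-2 → after 1×micro: 5; S1 reads c1=-2 → after 1×micro: -7; S2 reads c0=4 → after 2×micro: -29/2 ⇒ (c0=5, c1=-7, c2=-29/2)
macro 2: S0 reads c1=-7 → after 1×micro: 1; S1 reads c1=-7 → after 1×micro: -49/2; S2 reads c0=5 → after 2×micro: -361/8 ⇒ (c0=1, c1=-49/2, c2=-361/8)
macro 3: S0 reads c1=-49/2 → after 1×micro: 1; S1 reads c1=-49/2 → after 1×micro: -343/4; S2 reads c0=1 → after 2×micro: -3329/32 ⇒ (c0=1, c1=-343/4, c2=-3329/32)

S2 state at macro-step 3 = -3329/32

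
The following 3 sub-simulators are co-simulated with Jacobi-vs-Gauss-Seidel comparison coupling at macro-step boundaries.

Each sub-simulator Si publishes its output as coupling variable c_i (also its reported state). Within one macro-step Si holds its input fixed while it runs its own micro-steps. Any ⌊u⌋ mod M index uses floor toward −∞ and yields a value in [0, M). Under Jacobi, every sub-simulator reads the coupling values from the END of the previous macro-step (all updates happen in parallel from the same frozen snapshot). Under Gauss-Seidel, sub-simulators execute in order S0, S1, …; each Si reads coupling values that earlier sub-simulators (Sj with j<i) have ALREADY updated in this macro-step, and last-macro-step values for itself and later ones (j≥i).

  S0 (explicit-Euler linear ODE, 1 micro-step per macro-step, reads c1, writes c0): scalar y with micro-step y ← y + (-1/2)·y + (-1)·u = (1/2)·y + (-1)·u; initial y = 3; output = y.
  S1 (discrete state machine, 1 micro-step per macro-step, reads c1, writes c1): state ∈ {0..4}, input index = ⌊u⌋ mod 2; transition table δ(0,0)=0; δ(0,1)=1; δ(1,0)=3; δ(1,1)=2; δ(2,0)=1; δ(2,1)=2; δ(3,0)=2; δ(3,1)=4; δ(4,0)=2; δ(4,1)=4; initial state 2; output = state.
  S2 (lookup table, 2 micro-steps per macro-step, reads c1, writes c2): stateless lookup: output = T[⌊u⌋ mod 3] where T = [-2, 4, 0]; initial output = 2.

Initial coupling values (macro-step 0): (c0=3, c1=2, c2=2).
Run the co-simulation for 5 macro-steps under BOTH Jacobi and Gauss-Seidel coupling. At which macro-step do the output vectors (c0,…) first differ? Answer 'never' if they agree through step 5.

[Jacobi] macro 1: S0 reads c1=2 → after 1×micro: -1/2; S1 reads c1=2 → after 1×micro: 1; S2 reads c1=2 → after 2×micro: 0 ⇒ (c0=-1/2, c1=1, c2=0)
[Jacobi] macro 2: S0 reads c1=1 → after 1×micro: -5/4; S1 reads c1=1 → after 1×micro: 2; S2 reads c1=1 → after 2×micro: 4 ⇒ (c0=-5/4, c1=2, c2=4)
[Jacobi] macro 3: S0 reads c1=2 → after 1×micro: -21/8; S1 reads c1=2 → after 1×micro: 1; S2 reads c1=2 → after 2×micro: 0 ⇒ (c0=-21/8, c1=1, c2=0)
[Jacobi] macro 4: S0 reads c1=1 → after 1×micro: -37/16; S1 reads c1=1 → after 1×micro: 2; S2 reads c1=1 → after 2×micro: 4 ⇒ (c0=-37/16, c1=2, c2=4)
[Jacobi] macro 5: S0 reads c1=2 → after 1×micro: -101/32; S1 reads c1=2 → after 1×micro: 1; S2 reads c1=2 → after 2×micro: 0 ⇒ (c0=-101/32, c1=1, c2=0)
[Gauss-Seidel] macro 1: S0 reads c1=2 → after 1×micro: -1/2; S1 reads c1=2 → after 1×micro: 1; S2 reads c1=1 → after 2×micro: 4 ⇒ (c0=-1/2, c1=1, c2=4)
[Gauss-Seidel] macro 2: S0 reads c1=1 → after 1×micro: -5/4; S1 reads c1=1 → after 1×micro: 2; S2 reads c1=2 → after 2×micro: 0 ⇒ (c0=-5/4, c1=2, c2=0)
[Gauss-Seidel] macro 3: S0 reads c1=2 → after 1×micro: -21/8; S1 reads c1=2 → after 1×micro: 1; S2 reads c1=1 → after 2×micro: 4 ⇒ (c0=-21/8, c1=1, c2=4)
[Gauss-Seidel] macro 4: S0 reads c1=1 → after 1×micro: -37/16; S1 reads c1=1 → after 1×micro: 2; S2 reads c1=2 → after 2×micro: 0 ⇒ (c0=-37/16, c1=2, c2=0)
[Gauss-Seidel] macro 5: S0 reads c1=2 → after 1×micro: -101/32; S1 reads c1=2 → after 1×micro: 1; S2 reads c1=1 → after 2×micro: 4 ⇒ (c0=-101/32, c1=1, c2=4)

first divergence at macro-step: 1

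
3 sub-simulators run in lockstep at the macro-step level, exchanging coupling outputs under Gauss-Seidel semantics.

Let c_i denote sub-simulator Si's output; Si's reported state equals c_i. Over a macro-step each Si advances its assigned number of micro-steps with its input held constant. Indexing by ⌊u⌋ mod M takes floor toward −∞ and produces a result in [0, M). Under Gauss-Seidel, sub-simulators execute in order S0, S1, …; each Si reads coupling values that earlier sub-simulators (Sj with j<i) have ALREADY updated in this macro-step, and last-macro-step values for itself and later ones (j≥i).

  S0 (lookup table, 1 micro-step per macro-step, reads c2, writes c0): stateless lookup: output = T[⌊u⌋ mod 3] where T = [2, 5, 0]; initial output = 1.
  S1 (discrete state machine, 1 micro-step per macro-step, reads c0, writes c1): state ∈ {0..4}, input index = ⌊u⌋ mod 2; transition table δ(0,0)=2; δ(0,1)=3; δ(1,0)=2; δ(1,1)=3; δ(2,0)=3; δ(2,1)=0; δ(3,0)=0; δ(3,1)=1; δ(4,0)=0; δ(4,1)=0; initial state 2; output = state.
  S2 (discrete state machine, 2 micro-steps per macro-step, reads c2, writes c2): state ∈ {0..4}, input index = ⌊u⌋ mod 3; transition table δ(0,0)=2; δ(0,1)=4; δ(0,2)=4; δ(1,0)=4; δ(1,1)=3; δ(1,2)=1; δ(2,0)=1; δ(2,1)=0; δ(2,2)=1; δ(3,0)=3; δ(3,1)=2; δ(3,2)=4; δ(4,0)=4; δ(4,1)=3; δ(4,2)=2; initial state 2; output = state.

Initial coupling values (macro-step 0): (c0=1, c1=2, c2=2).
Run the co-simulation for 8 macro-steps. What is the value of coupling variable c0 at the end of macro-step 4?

c0 at macro-step 4 = 5

macro 1: S0 reads c2=2 → after 1×micro: 0; S1 reads c0=0 → after 1×micro: 3; S2 reads c2=2 → after 2×micro: 1 ⇒ (c0=0, c1=3, c2=1)
macro 2: S0 reads c2=1 → after 1×micro: 5; S1 reads c0=5 → after 1×micro: 1; S2 reads c2=1 → after 2×micro: 2 ⇒ (c0=5, c1=1, c2=2)
macro 3: S0 reads c2=2 → after 1×micro: 0; S1 reads c0=0 → after 1×micro: 2; S2 reads c2=2 → after 2×micro: 1 ⇒ (c0=0, c1=2, c2=1)
macro 4: S0 reads c2=1 → after 1×micro: 5; S1 reads c0=5 → after 1×micro: 0; S2 reads c2=1 → after 2×micro: 2 ⇒ (c0=5, c1=0, c2=2)
macro 5: S0 reads c2=2 → after 1×micro: 0; S1 reads c0=0 → after 1×micro: 2; S2 reads c2=2 → after 2×micro: 1 ⇒ (c0=0, c1=2, c2=1)
macro 6: S0 reads c2=1 → after 1×micro: 5; S1 reads c0=5 → after 1×micro: 0; S2 reads c2=1 → after 2×micro: 2 ⇒ (c0=5, c1=0, c2=2)
macro 7: S0 reads c2=2 → after 1×micro: 0; S1 reads c0=0 → after 1×micro: 2; S2 reads c2=2 → after 2×micro: 1 ⇒ (c0=0, c1=2, c2=1)
macro 8: S0 reads c2=1 → after 1×micro: 5; S1 reads c0=5 → after 1×micro: 0; S2 reads c2=1 → after 2×micro: 2 ⇒ (c0=5, c1=0, c2=2)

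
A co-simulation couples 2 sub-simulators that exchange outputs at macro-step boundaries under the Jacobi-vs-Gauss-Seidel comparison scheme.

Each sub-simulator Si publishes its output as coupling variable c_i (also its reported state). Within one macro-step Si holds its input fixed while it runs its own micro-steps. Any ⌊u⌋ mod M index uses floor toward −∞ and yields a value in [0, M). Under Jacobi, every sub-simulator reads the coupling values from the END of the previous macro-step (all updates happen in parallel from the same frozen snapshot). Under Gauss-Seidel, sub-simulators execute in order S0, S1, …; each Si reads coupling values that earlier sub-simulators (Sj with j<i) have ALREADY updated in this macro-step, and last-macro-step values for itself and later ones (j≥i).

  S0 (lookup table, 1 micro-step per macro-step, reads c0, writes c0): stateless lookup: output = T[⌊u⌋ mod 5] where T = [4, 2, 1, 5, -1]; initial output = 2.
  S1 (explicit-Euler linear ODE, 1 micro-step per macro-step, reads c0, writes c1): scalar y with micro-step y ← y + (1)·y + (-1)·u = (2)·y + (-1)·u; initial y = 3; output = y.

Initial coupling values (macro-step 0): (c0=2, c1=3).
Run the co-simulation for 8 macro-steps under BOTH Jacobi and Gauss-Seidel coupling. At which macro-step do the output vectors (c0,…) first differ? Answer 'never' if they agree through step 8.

[Jacobi] macro 1: S0 reads c0=2 → after 1×micro: 1; S1 reads c0=2 → after 1×micro: 4 ⇒ (c0=1, c1=4)
[Jacobi] macro 2: S0 reads c0=1 → after 1×micro: 2; S1 reads c0=1 → after 1×micro: 7 ⇒ (c0=2, c1=7)
[Jacobi] macro 3: S0 reads c0=2 → after 1×micro: 1; S1 reads c0=2 → after 1×micro: 12 ⇒ (c0=1, c1=12)
[Jacobi] macro 4: S0 reads c0=1 → after 1×micro: 2; S1 reads c0=1 → after 1×micro: 23 ⇒ (c0=2, c1=23)
[Jacobi] macro 5: S0 reads c0=2 → after 1×micro: 1; S1 reads c0=2 → after 1×micro: 44 ⇒ (c0=1, c1=44)
[Jacobi] macro 6: S0 reads c0=1 → after 1×micro: 2; S1 reads c0=1 → after 1×micro: 87 ⇒ (c0=2, c1=87)
[Jacobi] macro 7: S0 reads c0=2 → after 1×micro: 1; S1 reads c0=2 → after 1×micro: 172 ⇒ (c0=1, c1=172)
[Jacobi] macro 8: S0 reads c0=1 → after 1×micro: 2; S1 reads c0=1 → after 1×micro: 343 ⇒ (c0=2, c1=343)
[Gauss-Seidel] macro 1: S0 reads c0=2 → after 1×micro: 1; S1 reads c0=1 → after 1×micro: 5 ⇒ (c0=1, c1=5)
[Gauss-Seidel] macro 2: S0 reads c0=1 → after 1×micro: 2; S1 reads c0=2 → after 1×micro: 8 ⇒ (c0=2, c1=8)
[Gauss-Seidel] macro 3: S0 reads c0=2 → after 1×micro: 1; S1 reads c0=1 → after 1×micro: 15 ⇒ (c0=1, c1=15)
[Gauss-Seidel] macro 4: S0 reads c0=1 → after 1×micro: 2; S1 reads c0=2 → after 1×micro: 28 ⇒ (c0=2, c1=28)
[Gauss-Seidel] macro 5: S0 reads c0=2 → after 1×micro: 1; S1 reads c0=1 → after 1×micro: 55 ⇒ (c0=1, c1=55)
[Gauss-Seidel] macro 6: S0 reads c0=1 → after 1×micro: 2; S1 reads c0=2 → after 1×micro: 108 ⇒ (c0=2, c1=108)
[Gauss-Seidel] macro 7: S0 reads c0=2 → after 1×micro: 1; S1 reads c0=1 → after 1×micro: 215 ⇒ (c0=1, c1=215)
[Gauss-Seidel] macro 8: S0 reads c0=1 → after 1×micro: 2; S1 reads c0=2 → after 1×micro: 428 ⇒ (c0=2, c1=428)

first divergence at macro-step: 1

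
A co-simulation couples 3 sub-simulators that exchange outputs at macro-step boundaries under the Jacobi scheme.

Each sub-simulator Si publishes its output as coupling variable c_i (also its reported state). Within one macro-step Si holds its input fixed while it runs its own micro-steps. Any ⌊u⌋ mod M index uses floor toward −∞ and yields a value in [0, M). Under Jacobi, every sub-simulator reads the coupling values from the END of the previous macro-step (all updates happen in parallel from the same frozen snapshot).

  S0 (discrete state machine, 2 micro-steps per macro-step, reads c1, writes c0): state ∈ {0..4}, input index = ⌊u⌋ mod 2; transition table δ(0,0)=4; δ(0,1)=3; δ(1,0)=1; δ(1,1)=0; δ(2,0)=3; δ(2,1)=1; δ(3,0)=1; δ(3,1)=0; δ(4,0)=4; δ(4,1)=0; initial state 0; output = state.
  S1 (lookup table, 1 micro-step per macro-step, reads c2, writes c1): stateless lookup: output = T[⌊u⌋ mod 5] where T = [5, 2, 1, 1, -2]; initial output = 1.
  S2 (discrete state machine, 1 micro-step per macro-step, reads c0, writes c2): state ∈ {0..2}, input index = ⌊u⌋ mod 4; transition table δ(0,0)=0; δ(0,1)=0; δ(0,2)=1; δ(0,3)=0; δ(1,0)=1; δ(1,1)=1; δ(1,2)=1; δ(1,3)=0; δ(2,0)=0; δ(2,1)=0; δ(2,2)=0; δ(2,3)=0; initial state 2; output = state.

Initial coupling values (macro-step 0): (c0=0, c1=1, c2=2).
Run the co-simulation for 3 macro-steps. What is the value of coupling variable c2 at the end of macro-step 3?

macro 1: S0 reads c1=1 → after 2×micro: 0; S1 reads c2=2 → after 1×micro: 1; S2 reads c0=0 → after 1×micro: 0 ⇒ (c0=0, c1=1, c2=0)
macro 2: S0 reads c1=1 → after 2×micro: 0; S1 reads c2=0 → after 1×micro: 5; S2 reads c0=0 → after 1×micro: 0 ⇒ (c0=0, c1=5, c2=0)
macro 3: S0 reads c1=5 → after 2×micro: 0; S1 reads c2=0 → after 1×micro: 5; S2 reads c0=0 → after 1×micro: 0 ⇒ (c0=0, c1=5, c2=0)

c2 at macro-step 3 = 0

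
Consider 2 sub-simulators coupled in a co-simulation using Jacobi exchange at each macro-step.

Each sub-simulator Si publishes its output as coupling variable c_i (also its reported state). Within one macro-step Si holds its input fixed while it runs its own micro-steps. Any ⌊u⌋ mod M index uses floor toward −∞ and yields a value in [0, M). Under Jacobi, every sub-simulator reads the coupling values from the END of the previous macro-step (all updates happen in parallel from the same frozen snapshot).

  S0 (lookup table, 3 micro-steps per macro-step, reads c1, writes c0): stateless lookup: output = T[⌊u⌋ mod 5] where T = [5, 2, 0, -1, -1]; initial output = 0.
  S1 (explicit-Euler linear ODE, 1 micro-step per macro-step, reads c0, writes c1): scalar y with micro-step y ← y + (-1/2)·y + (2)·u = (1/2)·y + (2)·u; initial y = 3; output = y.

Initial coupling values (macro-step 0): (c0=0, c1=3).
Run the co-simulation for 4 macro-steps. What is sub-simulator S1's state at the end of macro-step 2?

macro 1: S0 reads c1=3 → after 3×micro: -1; S1 reads c0=0 → after 1×micro: 3/2 ⇒ (c0=-1, c1=3/2)
macro 2: S0 reads c1=3/2 → after 3×micro: 2; S1 reads c0=-1 → after 1×micro: -5/4 ⇒ (c0=2, c1=-5/4)
macro 3: S0 reads c1=-5/4 → after 3×micro: -1; S1 reads c0=2 → after 1×micro: 27/8 ⇒ (c0=-1, c1=27/8)
macro 4: S0 reads c1=27/8 → after 3×micro: -1; S1 reads c0=-1 → after 1×micro: -5/16 ⇒ (c0=-1, c1=-5/16)

S1 state at macro-step 2 = -5/4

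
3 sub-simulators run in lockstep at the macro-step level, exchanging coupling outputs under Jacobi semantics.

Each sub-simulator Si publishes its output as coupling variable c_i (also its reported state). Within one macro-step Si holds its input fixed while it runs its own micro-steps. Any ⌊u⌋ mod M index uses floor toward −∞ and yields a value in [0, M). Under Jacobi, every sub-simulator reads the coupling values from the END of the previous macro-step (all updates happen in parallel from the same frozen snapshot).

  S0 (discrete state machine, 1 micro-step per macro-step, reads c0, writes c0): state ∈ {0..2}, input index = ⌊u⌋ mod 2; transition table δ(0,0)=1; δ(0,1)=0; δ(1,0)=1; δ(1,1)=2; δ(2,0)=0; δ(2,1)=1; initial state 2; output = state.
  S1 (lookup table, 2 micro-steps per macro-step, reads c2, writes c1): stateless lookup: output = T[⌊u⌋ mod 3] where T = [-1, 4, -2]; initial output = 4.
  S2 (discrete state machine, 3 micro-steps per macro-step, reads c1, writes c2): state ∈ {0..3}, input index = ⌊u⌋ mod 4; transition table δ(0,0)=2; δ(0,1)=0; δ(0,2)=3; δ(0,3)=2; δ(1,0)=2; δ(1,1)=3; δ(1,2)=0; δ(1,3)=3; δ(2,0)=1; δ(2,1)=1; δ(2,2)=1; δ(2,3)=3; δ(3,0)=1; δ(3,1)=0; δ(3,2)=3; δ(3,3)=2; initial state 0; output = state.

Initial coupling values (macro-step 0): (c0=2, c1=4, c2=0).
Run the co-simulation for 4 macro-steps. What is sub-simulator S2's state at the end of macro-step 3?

macro 1: S0 reads c0=2 → after 1×micro: 0; S1 reads c2=0 → after 2×micro: -1; S2 reads c1=4 → after 3×micro: 2 ⇒ (c0=0, c1=-1, c2=2)
macro 2: S0 reads c0=0 → after 1×micro: 1; S1 reads c2=2 → after 2×micro: -2; S2 reads c1=-1 → after 3×micro: 3 ⇒ (c0=1, c1=-2, c2=3)
macro 3: S0 reads c0=1 → after 1×micro: 2; S1 reads c2=3 → after 2×micro: -1; S2 reads c1=-2 → after 3×micro: 3 ⇒ (c0=2, c1=-1, c2=3)
macro 4: S0 reads c0=2 → after 1×micro: 0; S1 reads c2=3 → after 2×micro: -1; S2 reads c1=-1 → after 3×micro: 2 ⇒ (c0=0, c1=-1, c2=2)

S2 state at macro-step 3 = 3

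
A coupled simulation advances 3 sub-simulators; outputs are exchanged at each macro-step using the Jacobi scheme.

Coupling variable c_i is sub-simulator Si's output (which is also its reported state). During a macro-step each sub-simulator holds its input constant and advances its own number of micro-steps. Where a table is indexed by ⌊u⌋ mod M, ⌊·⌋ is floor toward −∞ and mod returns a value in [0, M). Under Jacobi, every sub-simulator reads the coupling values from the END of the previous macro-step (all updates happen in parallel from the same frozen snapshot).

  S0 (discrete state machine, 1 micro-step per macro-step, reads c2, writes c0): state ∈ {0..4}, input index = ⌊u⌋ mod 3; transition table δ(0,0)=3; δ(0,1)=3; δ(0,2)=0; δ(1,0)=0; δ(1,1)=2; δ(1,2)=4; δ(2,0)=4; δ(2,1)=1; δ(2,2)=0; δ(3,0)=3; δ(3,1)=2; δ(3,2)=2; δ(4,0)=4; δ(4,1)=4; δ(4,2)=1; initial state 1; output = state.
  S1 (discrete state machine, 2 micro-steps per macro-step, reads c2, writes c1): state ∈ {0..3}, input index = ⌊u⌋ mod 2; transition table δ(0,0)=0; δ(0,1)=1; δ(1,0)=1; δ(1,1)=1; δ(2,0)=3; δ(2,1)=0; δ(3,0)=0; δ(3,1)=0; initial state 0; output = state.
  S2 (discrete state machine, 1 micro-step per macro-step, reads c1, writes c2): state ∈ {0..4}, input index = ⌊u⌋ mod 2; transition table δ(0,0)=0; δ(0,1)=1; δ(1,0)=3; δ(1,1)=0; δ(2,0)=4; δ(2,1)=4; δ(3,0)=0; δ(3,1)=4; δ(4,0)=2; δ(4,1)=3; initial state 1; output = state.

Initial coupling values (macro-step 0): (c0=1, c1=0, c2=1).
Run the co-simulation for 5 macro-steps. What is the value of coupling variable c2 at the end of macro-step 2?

macro 1: S0 reads c2=1 → after 1×micro: 2; S1 reads c2=1 → after 2×micro: 1; S2 reads c1=0 → after 1×micro: 3 ⇒ (c0=2, c1=1, c2=3)
macro 2: S0 reads c2=3 → after 1×micro: 4; S1 reads c2=3 → after 2×micro: 1; S2 reads c1=1 → after 1×micro: 4 ⇒ (c0=4, c1=1, c2=4)
macro 3: S0 reads c2=4 → after 1×micro: 4; S1 reads c2=4 → after 2×micro: 1; S2 reads c1=1 → after 1×micro: 3 ⇒ (c0=4, c1=1, c2=3)
macro 4: S0 reads c2=3 → after 1×micro: 4; S1 reads c2=3 → after 2×micro: 1; S2 reads c1=1 → after 1×micro: 4 ⇒ (c0=4, c1=1, c2=4)
macro 5: S0 reads c2=4 → after 1×micro: 4; S1 reads c2=4 → after 2×micro: 1; S2 reads c1=1 → after 1×micro: 3 ⇒ (c0=4, c1=1, c2=3)

c2 at macro-step 2 = 4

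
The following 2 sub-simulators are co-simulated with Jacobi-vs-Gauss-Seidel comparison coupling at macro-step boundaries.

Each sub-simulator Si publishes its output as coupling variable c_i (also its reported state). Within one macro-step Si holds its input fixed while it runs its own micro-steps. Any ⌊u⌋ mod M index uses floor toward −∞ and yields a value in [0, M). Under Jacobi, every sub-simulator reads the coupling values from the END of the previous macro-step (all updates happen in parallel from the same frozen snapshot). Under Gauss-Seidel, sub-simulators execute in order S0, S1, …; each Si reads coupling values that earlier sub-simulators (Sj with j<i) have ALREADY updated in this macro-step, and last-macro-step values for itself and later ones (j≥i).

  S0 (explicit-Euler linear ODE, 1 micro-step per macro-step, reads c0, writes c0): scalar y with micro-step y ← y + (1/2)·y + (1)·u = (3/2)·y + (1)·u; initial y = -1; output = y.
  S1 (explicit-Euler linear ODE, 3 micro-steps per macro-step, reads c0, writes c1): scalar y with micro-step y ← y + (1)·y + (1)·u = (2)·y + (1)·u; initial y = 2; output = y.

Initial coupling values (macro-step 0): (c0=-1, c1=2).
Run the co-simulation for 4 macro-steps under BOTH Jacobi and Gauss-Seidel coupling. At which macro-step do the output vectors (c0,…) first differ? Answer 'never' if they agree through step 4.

[Jacobi] macro 1: S0 reads c0=-1 → after 1×micro: -5/2; S1 reads c0=-1 → after 3×micro: 9 ⇒ (c0=-5/2, c1=9)
[Jacobi] macro 2: S0 reads c0=-5/2 → after 1×micro: -25/4; S1 reads c0=-5/2 → after 3×micro: 109/2 ⇒ (c0=-25/4, c1=109/2)
[Jacobi] macro 3: S0 reads c0=-25/4 → after 1×micro: -125/8; S1 reads c0=-25/4 → after 3×micro: 1569/4 ⇒ (c0=-125/8, c1=1569/4)
[Jacobi] macro 4: S0 reads c0=-125/8 → after 1×micro: -625/16; S1 reads c0=-125/8 → after 3×micro: 24229/8 ⇒ (c0=-625/16, c1=24229/8)
[Gauss-Seidel] macro 1: S0 reads c0=-1 → after 1×micro: -5/2; S1 reads c0=-5/2 → after 3×micro: -3/2 ⇒ (c0=-5/2, c1=-3/2)
[Gauss-Seidel] macro 2: S0 reads c0=-5/2 → after 1×micro: -25/4; S1 reads c0=-25/4 → after 3×micro: -223/4 ⇒ (c0=-25/4, c1=-223/4)
[Gauss-Seidel] macro 3: S0 reads c0=-25/4 → after 1×micro: -125/8; S1 reads c0=-125/8 → after 3×micro: -4443/8 ⇒ (c0=-125/8, c1=-4443/8)
[Gauss-Seidel] macro 4: S0 reads c0=-125/8 → after 1×micro: -625/16; S1 reads c0=-625/16 → after 3×micro: -75463/16 ⇒ (c0=-625/16, c1=-75463/16)

first divergence at macro-step: 1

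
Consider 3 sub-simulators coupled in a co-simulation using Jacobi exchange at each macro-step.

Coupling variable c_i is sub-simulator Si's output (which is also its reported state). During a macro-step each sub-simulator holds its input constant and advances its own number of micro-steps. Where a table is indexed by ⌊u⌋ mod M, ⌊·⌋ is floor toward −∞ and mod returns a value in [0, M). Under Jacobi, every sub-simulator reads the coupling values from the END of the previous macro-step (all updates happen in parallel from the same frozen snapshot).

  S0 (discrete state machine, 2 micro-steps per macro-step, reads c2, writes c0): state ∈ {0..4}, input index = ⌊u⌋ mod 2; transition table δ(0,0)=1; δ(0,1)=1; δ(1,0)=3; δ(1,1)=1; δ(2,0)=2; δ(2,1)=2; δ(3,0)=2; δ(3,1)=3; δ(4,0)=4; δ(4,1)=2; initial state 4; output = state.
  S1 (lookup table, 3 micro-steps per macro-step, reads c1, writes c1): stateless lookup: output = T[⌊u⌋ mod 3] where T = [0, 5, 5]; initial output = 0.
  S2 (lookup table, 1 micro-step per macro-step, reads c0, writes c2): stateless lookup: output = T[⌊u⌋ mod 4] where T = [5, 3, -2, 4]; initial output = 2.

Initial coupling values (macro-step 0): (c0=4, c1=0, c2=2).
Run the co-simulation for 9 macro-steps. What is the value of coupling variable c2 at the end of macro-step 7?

macro 1: S0 reads c2=2 → after 2×micro: 4; S1 reads c1=0 → after 3×micro: 0; S2 reads c0=4 → after 1×micro: 5 ⇒ (c0=4, c1=0, c2=5)
macro 2: S0 reads c2=5 → after 2×micro: 2; S1 reads c1=0 → after 3×micro: 0; S2 reads c0=4 → after 1×micro: 5 ⇒ (c0=2, c1=0, c2=5)
macro 3: S0 reads c2=5 → after 2×micro: 2; S1 reads c1=0 → after 3×micro: 0; S2 reads c0=2 → after 1×micro: -2 ⇒ (c0=2, c1=0, c2=-2)
macro 4: S0 reads c2=-2 → after 2×micro: 2; S1 reads c1=0 → after 3×micro: 0; S2 reads c0=2 → after 1×micro: -2 ⇒ (c0=2, c1=0, c2=-2)
macro 5: S0 reads c2=-2 → after 2×micro: 2; S1 reads c1=0 → after 3×micro: 0; S2 reads c0=2 → after 1×micro: -2 ⇒ (c0=2, c1=0, c2=-2)
macro 6: S0 reads c2=-2 → after 2×micro: 2; S1 reads c1=0 → after 3×micro: 0; S2 reads c0=2 → after 1×micro: -2 ⇒ (c0=2, c1=0, c2=-2)
macro 7: S0 reads c2=-2 → after 2×micro: 2; S1 reads c1=0 → after 3×micro: 0; S2 reads c0=2 → after 1×micro: -2 ⇒ (c0=2, c1=0, c2=-2)
macro 8: S0 reads c2=-2 → after 2×micro: 2; S1 reads c1=0 → after 3×micro: 0; S2 reads c0=2 → after 1×micro: -2 ⇒ (c0=2, c1=0, c2=-2)
macro 9: S0 reads c2=-2 → after 2×micro: 2; S1 reads c1=0 → after 3×micro: 0; S2 reads c0=2 → after 1×micro: -2 ⇒ (c0=2, c1=0, c2=-2)

c2 at macro-step 7 = -2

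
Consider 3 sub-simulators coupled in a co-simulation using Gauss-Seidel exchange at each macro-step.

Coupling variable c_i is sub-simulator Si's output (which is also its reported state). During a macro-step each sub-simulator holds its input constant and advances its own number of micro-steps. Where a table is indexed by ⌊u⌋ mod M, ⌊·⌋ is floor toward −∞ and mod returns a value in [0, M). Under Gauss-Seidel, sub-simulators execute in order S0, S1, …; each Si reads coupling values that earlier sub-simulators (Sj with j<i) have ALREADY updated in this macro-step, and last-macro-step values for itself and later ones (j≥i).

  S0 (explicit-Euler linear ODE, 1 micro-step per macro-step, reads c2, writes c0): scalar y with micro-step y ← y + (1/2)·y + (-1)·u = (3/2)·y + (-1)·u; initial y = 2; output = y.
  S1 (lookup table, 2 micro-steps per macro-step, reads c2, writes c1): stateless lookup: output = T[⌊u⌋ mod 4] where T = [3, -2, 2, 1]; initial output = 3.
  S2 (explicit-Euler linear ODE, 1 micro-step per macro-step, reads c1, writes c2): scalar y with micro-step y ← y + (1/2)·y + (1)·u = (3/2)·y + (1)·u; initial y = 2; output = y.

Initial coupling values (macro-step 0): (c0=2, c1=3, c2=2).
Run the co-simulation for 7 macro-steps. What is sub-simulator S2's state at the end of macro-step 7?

macro 1: S0 reads c2=2 → after 1×micro: 1; S1 reads c2=2 → after 2×micro: 2; S2 reads c1=2 → after 1×micro: 5 ⇒ (c0=1, c1=2, c2=5)
macro 2: S0 reads c2=5 → after 1×micro: -7/2; S1 reads c2=5 → after 2×micro: -2; S2 reads c1=-2 → after 1×micro: 11/2 ⇒ (c0=-7/2, c1=-2, c2=11/2)
macro 3: S0 reads c2=11/2 → after 1×micro: -43/4; S1 reads c2=11/2 → after 2×micro: -2; S2 reads c1=-2 → after 1×micro: 25/4 ⇒ (c0=-43/4, c1=-2, c2=25/4)
macro 4: S0 reads c2=25/4 → after 1×micro: -179/8; S1 reads c2=25/4 → after 2×micro: 2; S2 reads c1=2 → after 1×micro: 91/8 ⇒ (c0=-179/8, c1=2, c2=91/8)
macro 5: S0 reads c2=91/8 → after 1×micro: -719/16; S1 reads c2=91/8 → after 2×micro: 1; S2 reads c1=1 → after 1×micro: 289/16 ⇒ (c0=-719/16, c1=1, c2=289/16)
macro 6: S0 reads c2=289/16 → after 1×micro: -2735/32; S1 reads c2=289/16 → after 2×micro: 2; S2 reads c1=2 → after 1×micro: 931/32 ⇒ (c0=-2735/32, c1=2, c2=931/32)
macro 7: S0 reads c2=931/32 → after 1×micro: -10067/64; S1 reads c2=931/32 → after 2×micro: -2; S2 reads c1=-2 → after 1×micro: 2665/64 ⇒ (c0=-10067/64, c1=-2, c2=2665/64)

S2 state at macro-step 7 = 2665/64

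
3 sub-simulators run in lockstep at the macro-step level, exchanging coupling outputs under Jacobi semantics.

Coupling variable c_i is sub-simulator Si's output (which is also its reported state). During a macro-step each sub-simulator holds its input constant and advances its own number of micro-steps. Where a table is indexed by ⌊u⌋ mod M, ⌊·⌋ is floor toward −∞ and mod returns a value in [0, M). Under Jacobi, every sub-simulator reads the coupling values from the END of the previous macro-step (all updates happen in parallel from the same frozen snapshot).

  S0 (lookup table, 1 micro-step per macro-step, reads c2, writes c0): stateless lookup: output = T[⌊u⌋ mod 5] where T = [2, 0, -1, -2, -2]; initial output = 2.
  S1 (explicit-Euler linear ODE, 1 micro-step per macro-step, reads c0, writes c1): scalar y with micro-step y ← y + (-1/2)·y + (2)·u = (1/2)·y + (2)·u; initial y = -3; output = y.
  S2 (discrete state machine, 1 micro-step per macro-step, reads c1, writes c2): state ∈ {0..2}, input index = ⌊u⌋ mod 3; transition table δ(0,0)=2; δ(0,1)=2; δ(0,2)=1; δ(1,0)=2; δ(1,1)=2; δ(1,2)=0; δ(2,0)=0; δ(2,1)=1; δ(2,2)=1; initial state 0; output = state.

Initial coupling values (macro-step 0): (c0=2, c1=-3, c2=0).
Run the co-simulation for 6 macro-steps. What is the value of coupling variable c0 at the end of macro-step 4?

c0 at macro-step 4 = 2

macro 1: S0 reads c2=0 → after 1×micro: 2; S1 reads c0=2 → after 1×micro: 5/2; S2 reads c1=-3 → after 1×micro: 2 ⇒ (c0=2, c1=5/2, c2=2)
macro 2: S0 reads c2=2 → after 1×micro: -1; S1 reads c0=2 → after 1×micro: 21/4; S2 reads c1=5/2 → after 1×micro: 1 ⇒ (c0=-1, c1=21/4, c2=1)
macro 3: S0 reads c2=1 → after 1×micro: 0; S1 reads c0=-1 → after 1×micro: 5/8; S2 reads c1=21/4 → after 1×micro: 0 ⇒ (c0=0, c1=5/8, c2=0)
macro 4: S0 reads c2=0 → after 1×micro: 2; S1 reads c0=0 → after 1×micro: 5/16; S2 reads c1=5/8 → after 1×micro: 2 ⇒ (c0=2, c1=5/16, c2=2)
macro 5: S0 reads c2=2 → after 1×micro: -1; S1 reads c0=2 → after 1×micro: 133/32; S2 reads c1=5/16 → after 1×micro: 0 ⇒ (c0=-1, c1=133/32, c2=0)
macro 6: S0 reads c2=0 → after 1×micro: 2; S1 reads c0=-1 → after 1×micro: 5/64; S2 reads c1=133/32 → after 1×micro: 2 ⇒ (c0=2, c1=5/64, c2=2)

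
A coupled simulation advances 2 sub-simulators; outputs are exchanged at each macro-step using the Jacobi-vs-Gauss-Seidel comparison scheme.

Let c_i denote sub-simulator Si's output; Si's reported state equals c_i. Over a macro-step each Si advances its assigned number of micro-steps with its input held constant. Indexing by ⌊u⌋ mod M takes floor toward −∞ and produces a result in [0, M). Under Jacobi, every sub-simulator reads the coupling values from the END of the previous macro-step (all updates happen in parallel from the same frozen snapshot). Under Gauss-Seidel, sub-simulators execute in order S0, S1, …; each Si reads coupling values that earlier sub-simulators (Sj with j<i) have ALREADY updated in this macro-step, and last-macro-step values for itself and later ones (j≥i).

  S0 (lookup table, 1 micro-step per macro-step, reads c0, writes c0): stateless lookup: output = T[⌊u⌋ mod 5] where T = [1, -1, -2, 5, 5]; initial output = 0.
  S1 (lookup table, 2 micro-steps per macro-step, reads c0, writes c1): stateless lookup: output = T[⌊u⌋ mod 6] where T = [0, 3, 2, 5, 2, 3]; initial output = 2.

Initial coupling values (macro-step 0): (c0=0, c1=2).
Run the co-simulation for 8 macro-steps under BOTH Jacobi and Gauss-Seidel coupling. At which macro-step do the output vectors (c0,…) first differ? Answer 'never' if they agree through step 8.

[Jacobi] macro 1: S0 reads c0=0 → after 1×micro: 1; S1 reads c0=0 → after 2×micro: 0 ⇒ (c0=1, c1=0)
[Jacobi] macro 2: S0 reads c0=1 → after 1×micro: -1; S1 reads c0=1 → after 2×micro: 3 ⇒ (c0=-1, c1=3)
[Jacobi] macro 3: S0 reads c0=-1 → after 1×micro: 5; S1 reads c0=-1 → after 2×micro: 3 ⇒ (c0=5, c1=3)
[Jacobi] macro 4: S0 reads c0=5 → after 1×micro: 1; S1 reads c0=5 → after 2×micro: 3 ⇒ (c0=1, c1=3)
[Jacobi] macro 5: S0 reads c0=1 → after 1×micro: -1; S1 reads c0=1 → after 2×micro: 3 ⇒ (c0=-1, c1=3)
[Jacobi] macro 6: S0 reads c0=-1 → after 1×micro: 5; S1 reads c0=-1 → after 2×micro: 3 ⇒ (c0=5, c1=3)
[Jacobi] macro 7: S0 reads c0=5 → after 1×micro: 1; S1 reads c0=5 → after 2×micro: 3 ⇒ (c0=1, c1=3)
[Jacobi] macro 8: S0 reads c0=1 → after 1×micro: -1; S1 reads c0=1 → after 2×micro: 3 ⇒ (c0=-1, c1=3)
[Gauss-Seidel] macro 1: S0 reads c0=0 → after 1×micro: 1; S1 reads c0=1 → after 2×micro: 3 ⇒ (c0=1, c1=3)
[Gauss-Seidel] macro 2: S0 reads c0=1 → after 1×micro: -1; S1 reads c0=-1 → after 2×micro: 3 ⇒ (c0=-1, c1=3)
[Gauss-Seidel] macro 3: S0 reads c0=-1 → after 1×micro: 5; S1 reads c0=5 → after 2×micro: 3 ⇒ (c0=5, c1=3)
[Gauss-Seidel] macro 4: S0 reads c0=5 → after 1×micro: 1; S1 reads c0=1 → after 2×micro: 3 ⇒ (c0=1, c1=3)
[Gauss-Seidel] macro 5: S0 reads c0=1 → after 1×micro: -1; S1 reads c0=-1 → after 2×micro: 3 ⇒ (c0=-1, c1=3)
[Gauss-Seidel] macro 6: S0 reads c0=-1 → after 1×micro: 5; S1 reads c0=5 → after 2×micro: 3 ⇒ (c0=5, c1=3)
[Gauss-Seidel] macro 7: S0 reads c0=5 → after 1×micro: 1; S1 reads c0=1 → after 2×micro: 3 ⇒ (c0=1, c1=3)
[Gauss-Seidel] macro 8: S0 reads c0=1 → after 1×micro: -1; S1 reads c0=-1 → after 2×micro: 3 ⇒ (c0=-1, c1=3)

first divergence at macro-step: 1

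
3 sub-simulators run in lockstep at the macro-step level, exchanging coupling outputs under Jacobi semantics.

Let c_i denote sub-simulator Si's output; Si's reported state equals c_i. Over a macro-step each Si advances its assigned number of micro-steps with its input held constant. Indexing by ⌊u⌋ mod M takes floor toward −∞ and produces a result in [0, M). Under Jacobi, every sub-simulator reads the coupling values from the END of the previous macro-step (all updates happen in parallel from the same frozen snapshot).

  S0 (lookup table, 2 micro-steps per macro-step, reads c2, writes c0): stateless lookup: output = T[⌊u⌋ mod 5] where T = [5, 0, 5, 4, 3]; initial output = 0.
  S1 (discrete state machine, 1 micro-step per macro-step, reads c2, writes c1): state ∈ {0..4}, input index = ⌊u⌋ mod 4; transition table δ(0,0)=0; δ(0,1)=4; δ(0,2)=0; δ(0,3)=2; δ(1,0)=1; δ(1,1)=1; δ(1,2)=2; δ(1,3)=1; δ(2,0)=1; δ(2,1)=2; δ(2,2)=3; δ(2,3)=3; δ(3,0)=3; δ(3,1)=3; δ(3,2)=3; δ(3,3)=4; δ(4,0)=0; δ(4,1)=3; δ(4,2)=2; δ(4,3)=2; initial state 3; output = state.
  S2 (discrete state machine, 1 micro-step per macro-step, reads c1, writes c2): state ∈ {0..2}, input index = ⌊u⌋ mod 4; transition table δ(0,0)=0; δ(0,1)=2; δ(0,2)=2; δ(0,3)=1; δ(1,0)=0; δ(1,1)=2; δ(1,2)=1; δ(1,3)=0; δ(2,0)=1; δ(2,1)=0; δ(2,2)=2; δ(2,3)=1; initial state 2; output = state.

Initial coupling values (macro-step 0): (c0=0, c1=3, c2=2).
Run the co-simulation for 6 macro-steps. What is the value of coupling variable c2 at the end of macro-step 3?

macro 1: S0 reads c2=2 → after 2×micro: 5; S1 reads c2=2 → after 1×micro: 3; S2 reads c1=3 → after 1×micro: 1 ⇒ (c0=5, c1=3, c2=1)
macro 2: S0 reads c2=1 → after 2×micro: 0; S1 reads c2=1 → after 1×micro: 3; S2 reads c1=3 → after 1×micro: 0 ⇒ (c0=0, c1=3, c2=0)
macro 3: S0 reads c2=0 → after 2×micro: 5; S1 reads c2=0 → after 1×micro: 3; S2 reads c1=3 → after 1×micro: 1 ⇒ (c0=5, c1=3, c2=1)
macro 4: S0 reads c2=1 → after 2×micro: 0; S1 reads c2=1 → after 1×micro: 3; S2 reads c1=3 → after 1×micro: 0 ⇒ (c0=0, c1=3, c2=0)
macro 5: S0 reads c2=0 → after 2×micro: 5; S1 reads c2=0 → after 1×micro: 3; S2 reads c1=3 → after 1×micro: 1 ⇒ (c0=5, c1=3, c2=1)
macro 6: S0 reads c2=1 → after 2×micro: 0; S1 reads c2=1 → after 1×micro: 3; S2 reads c1=3 → after 1×micro: 0 ⇒ (c0=0, c1=3, c2=0)

c2 at macro-step 3 = 1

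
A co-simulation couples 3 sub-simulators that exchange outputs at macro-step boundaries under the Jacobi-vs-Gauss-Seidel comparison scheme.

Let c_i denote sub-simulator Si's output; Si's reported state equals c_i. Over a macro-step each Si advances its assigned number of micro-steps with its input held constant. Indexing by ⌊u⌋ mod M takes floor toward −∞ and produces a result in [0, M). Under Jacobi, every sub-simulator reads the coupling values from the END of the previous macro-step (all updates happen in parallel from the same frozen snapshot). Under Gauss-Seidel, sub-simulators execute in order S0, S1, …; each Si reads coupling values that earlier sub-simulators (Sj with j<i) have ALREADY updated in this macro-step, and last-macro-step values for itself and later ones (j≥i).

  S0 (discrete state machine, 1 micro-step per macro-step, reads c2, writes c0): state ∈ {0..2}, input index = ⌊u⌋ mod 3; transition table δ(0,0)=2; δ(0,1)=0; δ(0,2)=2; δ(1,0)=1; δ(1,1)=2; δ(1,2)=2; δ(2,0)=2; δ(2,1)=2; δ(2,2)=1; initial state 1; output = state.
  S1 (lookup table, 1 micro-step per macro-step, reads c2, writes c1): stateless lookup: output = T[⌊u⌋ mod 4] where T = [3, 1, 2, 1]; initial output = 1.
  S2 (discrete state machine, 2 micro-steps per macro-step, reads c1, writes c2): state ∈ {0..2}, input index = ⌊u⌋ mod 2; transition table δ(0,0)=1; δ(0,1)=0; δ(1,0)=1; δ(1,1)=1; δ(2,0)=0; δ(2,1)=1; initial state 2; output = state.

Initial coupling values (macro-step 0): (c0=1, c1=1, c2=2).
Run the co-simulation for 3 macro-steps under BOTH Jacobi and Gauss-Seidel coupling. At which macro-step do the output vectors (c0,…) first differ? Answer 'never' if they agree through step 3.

[Jacobi] macro 1: S0 reads c2=2 → after 1×micro: 2; S1 reads c2=2 → after 1×micro: 2; S2 reads c1=1 → after 2×micro: 1 ⇒ (c0=2, c1=2, c2=1)
[Jacobi] macro 2: S0 reads c2=1 → after 1×micro: 2; S1 reads c2=1 → after 1×micro: 1; S2 reads c1=2 → after 2×micro: 1 ⇒ (c0=2, c1=1, c2=1)
[Jacobi] macro 3: S0 reads c2=1 → after 1×micro: 2; S1 reads c2=1 → after 1×micro: 1; S2 reads c1=1 → after 2×micro: 1 ⇒ (c0=2, c1=1, c2=1)
[Gauss-Seidel] macro 1: S0 reads c2=2 → after 1×micro: 2; S1 reads c2=2 → after 1×micro: 2; S2 reads c1=2 → after 2×micro: 1 ⇒ (c0=2, c1=2, c2=1)
[Gauss-Seidel] macro 2: S0 reads c2=1 → after 1×micro: 2; S1 reads c2=1 → after 1×micro: 1; S2 reads c1=1 → after 2×micro: 1 ⇒ (c0=2, c1=1, c2=1)
[Gauss-Seidel] macro 3: S0 reads c2=1 → after 1×micro: 2; S1 reads c2=1 → after 1×micro: 1; S2 reads c1=1 → after 2×micro: 1 ⇒ (c0=2, c1=1, c2=1)

first divergence at macro-step: never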